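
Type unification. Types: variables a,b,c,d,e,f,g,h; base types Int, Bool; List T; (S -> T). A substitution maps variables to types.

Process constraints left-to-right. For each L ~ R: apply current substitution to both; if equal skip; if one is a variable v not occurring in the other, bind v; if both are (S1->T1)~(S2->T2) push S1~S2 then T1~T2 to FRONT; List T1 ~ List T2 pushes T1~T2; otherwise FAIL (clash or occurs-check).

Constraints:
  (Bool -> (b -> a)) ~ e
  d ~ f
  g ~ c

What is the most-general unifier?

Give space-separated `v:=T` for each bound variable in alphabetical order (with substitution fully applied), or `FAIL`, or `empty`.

Answer: d:=f e:=(Bool -> (b -> a)) g:=c

Derivation:
step 1: unify (Bool -> (b -> a)) ~ e  [subst: {-} | 2 pending]
  bind e := (Bool -> (b -> a))
step 2: unify d ~ f  [subst: {e:=(Bool -> (b -> a))} | 1 pending]
  bind d := f
step 3: unify g ~ c  [subst: {e:=(Bool -> (b -> a)), d:=f} | 0 pending]
  bind g := c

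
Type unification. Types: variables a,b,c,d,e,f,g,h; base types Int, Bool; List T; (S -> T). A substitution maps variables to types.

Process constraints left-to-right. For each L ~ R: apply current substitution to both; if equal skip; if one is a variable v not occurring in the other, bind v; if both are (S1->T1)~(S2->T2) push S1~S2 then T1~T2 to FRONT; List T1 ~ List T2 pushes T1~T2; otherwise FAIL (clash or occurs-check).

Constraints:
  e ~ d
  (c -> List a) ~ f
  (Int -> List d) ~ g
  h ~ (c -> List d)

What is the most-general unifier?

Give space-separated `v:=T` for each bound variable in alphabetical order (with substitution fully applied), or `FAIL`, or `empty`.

step 1: unify e ~ d  [subst: {-} | 3 pending]
  bind e := d
step 2: unify (c -> List a) ~ f  [subst: {e:=d} | 2 pending]
  bind f := (c -> List a)
step 3: unify (Int -> List d) ~ g  [subst: {e:=d, f:=(c -> List a)} | 1 pending]
  bind g := (Int -> List d)
step 4: unify h ~ (c -> List d)  [subst: {e:=d, f:=(c -> List a), g:=(Int -> List d)} | 0 pending]
  bind h := (c -> List d)

Answer: e:=d f:=(c -> List a) g:=(Int -> List d) h:=(c -> List d)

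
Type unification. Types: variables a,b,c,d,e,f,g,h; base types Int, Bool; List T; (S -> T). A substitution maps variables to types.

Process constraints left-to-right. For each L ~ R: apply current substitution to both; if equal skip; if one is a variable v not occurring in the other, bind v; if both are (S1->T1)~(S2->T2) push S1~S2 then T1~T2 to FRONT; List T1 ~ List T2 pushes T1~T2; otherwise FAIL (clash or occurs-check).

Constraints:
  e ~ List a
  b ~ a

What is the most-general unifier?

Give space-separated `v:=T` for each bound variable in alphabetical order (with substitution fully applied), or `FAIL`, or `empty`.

Answer: b:=a e:=List a

Derivation:
step 1: unify e ~ List a  [subst: {-} | 1 pending]
  bind e := List a
step 2: unify b ~ a  [subst: {e:=List a} | 0 pending]
  bind b := a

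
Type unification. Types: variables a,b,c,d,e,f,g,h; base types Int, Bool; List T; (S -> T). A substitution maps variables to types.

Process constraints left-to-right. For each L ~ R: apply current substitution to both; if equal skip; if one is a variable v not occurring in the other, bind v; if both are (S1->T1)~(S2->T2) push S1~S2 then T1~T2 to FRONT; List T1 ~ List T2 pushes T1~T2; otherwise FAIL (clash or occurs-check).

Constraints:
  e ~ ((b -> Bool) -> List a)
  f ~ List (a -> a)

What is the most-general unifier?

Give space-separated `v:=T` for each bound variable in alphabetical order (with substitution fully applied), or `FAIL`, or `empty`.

Answer: e:=((b -> Bool) -> List a) f:=List (a -> a)

Derivation:
step 1: unify e ~ ((b -> Bool) -> List a)  [subst: {-} | 1 pending]
  bind e := ((b -> Bool) -> List a)
step 2: unify f ~ List (a -> a)  [subst: {e:=((b -> Bool) -> List a)} | 0 pending]
  bind f := List (a -> a)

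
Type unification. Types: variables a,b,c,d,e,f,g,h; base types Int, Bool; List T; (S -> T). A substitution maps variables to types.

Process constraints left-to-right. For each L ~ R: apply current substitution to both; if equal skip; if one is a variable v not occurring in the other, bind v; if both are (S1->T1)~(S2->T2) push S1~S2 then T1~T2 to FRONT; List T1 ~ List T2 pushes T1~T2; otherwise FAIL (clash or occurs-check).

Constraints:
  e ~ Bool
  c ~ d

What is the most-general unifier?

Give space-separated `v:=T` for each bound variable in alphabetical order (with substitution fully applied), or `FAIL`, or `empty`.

step 1: unify e ~ Bool  [subst: {-} | 1 pending]
  bind e := Bool
step 2: unify c ~ d  [subst: {e:=Bool} | 0 pending]
  bind c := d

Answer: c:=d e:=Bool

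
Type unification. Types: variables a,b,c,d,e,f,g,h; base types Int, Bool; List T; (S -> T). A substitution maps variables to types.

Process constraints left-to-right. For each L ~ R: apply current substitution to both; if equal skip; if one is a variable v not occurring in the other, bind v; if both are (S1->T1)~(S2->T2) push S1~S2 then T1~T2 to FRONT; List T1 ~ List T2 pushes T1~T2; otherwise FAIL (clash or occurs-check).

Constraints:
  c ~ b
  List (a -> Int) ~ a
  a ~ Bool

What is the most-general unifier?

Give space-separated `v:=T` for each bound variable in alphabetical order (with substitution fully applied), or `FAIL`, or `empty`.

step 1: unify c ~ b  [subst: {-} | 2 pending]
  bind c := b
step 2: unify List (a -> Int) ~ a  [subst: {c:=b} | 1 pending]
  occurs-check fail

Answer: FAIL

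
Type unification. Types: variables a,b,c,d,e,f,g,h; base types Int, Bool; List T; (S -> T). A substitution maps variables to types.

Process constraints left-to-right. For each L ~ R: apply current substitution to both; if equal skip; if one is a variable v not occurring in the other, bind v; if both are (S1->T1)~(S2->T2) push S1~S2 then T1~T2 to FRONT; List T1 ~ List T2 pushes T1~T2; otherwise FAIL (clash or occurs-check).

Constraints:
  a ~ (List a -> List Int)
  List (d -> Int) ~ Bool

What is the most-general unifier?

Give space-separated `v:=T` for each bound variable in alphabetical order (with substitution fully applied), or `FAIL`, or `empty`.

step 1: unify a ~ (List a -> List Int)  [subst: {-} | 1 pending]
  occurs-check fail: a in (List a -> List Int)

Answer: FAIL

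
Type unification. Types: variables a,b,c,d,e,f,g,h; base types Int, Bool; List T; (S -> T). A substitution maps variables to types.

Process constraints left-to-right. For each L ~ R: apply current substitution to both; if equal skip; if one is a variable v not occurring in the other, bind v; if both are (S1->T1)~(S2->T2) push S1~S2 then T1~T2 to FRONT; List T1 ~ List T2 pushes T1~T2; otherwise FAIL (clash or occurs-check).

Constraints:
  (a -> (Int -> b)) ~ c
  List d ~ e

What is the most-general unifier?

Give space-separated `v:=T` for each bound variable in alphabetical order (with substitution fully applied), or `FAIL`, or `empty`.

step 1: unify (a -> (Int -> b)) ~ c  [subst: {-} | 1 pending]
  bind c := (a -> (Int -> b))
step 2: unify List d ~ e  [subst: {c:=(a -> (Int -> b))} | 0 pending]
  bind e := List d

Answer: c:=(a -> (Int -> b)) e:=List d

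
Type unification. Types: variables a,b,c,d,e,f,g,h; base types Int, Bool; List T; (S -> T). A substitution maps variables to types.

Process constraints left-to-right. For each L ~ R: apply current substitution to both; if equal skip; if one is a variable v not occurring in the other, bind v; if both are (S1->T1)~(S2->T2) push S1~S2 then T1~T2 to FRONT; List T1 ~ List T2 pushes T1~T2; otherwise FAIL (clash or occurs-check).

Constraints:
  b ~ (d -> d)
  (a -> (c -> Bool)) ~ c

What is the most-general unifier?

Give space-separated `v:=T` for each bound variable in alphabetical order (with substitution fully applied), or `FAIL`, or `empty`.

step 1: unify b ~ (d -> d)  [subst: {-} | 1 pending]
  bind b := (d -> d)
step 2: unify (a -> (c -> Bool)) ~ c  [subst: {b:=(d -> d)} | 0 pending]
  occurs-check fail

Answer: FAIL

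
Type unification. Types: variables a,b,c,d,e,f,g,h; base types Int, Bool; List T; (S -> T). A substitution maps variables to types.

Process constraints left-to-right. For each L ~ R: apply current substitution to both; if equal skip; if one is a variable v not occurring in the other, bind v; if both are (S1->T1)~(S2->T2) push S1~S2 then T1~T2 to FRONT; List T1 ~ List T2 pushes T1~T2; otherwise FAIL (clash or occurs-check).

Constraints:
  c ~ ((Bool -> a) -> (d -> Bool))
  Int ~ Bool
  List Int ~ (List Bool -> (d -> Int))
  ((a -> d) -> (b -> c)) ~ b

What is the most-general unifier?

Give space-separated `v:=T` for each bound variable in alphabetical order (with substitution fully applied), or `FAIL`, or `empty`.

Answer: FAIL

Derivation:
step 1: unify c ~ ((Bool -> a) -> (d -> Bool))  [subst: {-} | 3 pending]
  bind c := ((Bool -> a) -> (d -> Bool))
step 2: unify Int ~ Bool  [subst: {c:=((Bool -> a) -> (d -> Bool))} | 2 pending]
  clash: Int vs Bool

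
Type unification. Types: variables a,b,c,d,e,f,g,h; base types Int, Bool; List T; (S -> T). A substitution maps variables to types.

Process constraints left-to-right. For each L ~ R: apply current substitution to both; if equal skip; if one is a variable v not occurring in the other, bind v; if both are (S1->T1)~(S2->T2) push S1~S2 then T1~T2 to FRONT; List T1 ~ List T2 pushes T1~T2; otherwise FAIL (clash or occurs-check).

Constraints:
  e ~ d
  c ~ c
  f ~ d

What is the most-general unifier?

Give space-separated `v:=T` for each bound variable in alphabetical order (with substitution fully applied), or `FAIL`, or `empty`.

Answer: e:=d f:=d

Derivation:
step 1: unify e ~ d  [subst: {-} | 2 pending]
  bind e := d
step 2: unify c ~ c  [subst: {e:=d} | 1 pending]
  -> identical, skip
step 3: unify f ~ d  [subst: {e:=d} | 0 pending]
  bind f := d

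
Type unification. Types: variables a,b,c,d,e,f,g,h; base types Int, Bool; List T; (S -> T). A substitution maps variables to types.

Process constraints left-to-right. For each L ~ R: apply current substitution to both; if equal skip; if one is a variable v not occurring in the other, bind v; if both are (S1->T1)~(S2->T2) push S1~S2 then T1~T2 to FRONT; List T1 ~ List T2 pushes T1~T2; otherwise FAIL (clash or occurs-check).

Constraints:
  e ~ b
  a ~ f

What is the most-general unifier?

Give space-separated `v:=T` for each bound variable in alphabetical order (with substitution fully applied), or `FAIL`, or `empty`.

step 1: unify e ~ b  [subst: {-} | 1 pending]
  bind e := b
step 2: unify a ~ f  [subst: {e:=b} | 0 pending]
  bind a := f

Answer: a:=f e:=b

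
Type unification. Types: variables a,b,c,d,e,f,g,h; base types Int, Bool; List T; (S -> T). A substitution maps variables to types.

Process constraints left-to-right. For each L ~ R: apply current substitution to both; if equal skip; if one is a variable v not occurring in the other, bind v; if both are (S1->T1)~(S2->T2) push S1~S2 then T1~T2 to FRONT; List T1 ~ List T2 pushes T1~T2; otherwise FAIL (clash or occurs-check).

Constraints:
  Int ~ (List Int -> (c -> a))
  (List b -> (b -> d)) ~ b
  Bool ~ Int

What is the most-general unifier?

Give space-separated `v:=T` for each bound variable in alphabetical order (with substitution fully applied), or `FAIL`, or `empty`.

step 1: unify Int ~ (List Int -> (c -> a))  [subst: {-} | 2 pending]
  clash: Int vs (List Int -> (c -> a))

Answer: FAIL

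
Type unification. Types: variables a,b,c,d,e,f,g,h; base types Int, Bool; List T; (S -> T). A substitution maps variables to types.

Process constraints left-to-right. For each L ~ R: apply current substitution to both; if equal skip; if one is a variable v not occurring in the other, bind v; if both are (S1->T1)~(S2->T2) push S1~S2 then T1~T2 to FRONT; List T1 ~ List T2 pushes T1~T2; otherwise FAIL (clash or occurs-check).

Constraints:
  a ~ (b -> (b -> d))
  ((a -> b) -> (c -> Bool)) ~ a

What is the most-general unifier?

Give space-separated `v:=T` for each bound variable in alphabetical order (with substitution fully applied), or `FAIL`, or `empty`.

Answer: FAIL

Derivation:
step 1: unify a ~ (b -> (b -> d))  [subst: {-} | 1 pending]
  bind a := (b -> (b -> d))
step 2: unify (((b -> (b -> d)) -> b) -> (c -> Bool)) ~ (b -> (b -> d))  [subst: {a:=(b -> (b -> d))} | 0 pending]
  -> decompose arrow: push ((b -> (b -> d)) -> b)~b, (c -> Bool)~(b -> d)
step 3: unify ((b -> (b -> d)) -> b) ~ b  [subst: {a:=(b -> (b -> d))} | 1 pending]
  occurs-check fail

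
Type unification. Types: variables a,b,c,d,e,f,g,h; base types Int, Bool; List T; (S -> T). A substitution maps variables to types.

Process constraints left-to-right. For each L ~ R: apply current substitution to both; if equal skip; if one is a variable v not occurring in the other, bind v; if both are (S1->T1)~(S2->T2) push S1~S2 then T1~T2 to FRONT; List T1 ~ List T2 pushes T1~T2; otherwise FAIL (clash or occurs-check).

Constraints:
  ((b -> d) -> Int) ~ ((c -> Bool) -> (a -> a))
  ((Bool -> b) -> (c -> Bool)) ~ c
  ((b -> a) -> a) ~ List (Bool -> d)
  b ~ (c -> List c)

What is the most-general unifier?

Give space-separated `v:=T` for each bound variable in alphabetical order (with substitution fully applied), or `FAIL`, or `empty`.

Answer: FAIL

Derivation:
step 1: unify ((b -> d) -> Int) ~ ((c -> Bool) -> (a -> a))  [subst: {-} | 3 pending]
  -> decompose arrow: push (b -> d)~(c -> Bool), Int~(a -> a)
step 2: unify (b -> d) ~ (c -> Bool)  [subst: {-} | 4 pending]
  -> decompose arrow: push b~c, d~Bool
step 3: unify b ~ c  [subst: {-} | 5 pending]
  bind b := c
step 4: unify d ~ Bool  [subst: {b:=c} | 4 pending]
  bind d := Bool
step 5: unify Int ~ (a -> a)  [subst: {b:=c, d:=Bool} | 3 pending]
  clash: Int vs (a -> a)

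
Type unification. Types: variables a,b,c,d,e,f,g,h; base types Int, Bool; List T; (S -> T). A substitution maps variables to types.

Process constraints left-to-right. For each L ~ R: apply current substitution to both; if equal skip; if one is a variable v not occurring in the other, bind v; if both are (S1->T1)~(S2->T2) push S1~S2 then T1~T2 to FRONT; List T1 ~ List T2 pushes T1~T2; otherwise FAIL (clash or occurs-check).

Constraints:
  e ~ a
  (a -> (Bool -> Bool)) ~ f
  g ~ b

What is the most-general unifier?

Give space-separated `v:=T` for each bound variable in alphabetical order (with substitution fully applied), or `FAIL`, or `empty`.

Answer: e:=a f:=(a -> (Bool -> Bool)) g:=b

Derivation:
step 1: unify e ~ a  [subst: {-} | 2 pending]
  bind e := a
step 2: unify (a -> (Bool -> Bool)) ~ f  [subst: {e:=a} | 1 pending]
  bind f := (a -> (Bool -> Bool))
step 3: unify g ~ b  [subst: {e:=a, f:=(a -> (Bool -> Bool))} | 0 pending]
  bind g := b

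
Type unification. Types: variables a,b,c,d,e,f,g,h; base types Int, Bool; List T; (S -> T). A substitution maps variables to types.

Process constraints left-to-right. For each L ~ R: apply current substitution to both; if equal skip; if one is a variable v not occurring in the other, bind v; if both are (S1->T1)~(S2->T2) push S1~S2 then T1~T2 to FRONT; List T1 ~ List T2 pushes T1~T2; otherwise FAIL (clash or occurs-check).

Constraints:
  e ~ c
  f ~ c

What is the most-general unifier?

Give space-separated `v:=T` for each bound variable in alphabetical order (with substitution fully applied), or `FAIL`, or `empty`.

step 1: unify e ~ c  [subst: {-} | 1 pending]
  bind e := c
step 2: unify f ~ c  [subst: {e:=c} | 0 pending]
  bind f := c

Answer: e:=c f:=c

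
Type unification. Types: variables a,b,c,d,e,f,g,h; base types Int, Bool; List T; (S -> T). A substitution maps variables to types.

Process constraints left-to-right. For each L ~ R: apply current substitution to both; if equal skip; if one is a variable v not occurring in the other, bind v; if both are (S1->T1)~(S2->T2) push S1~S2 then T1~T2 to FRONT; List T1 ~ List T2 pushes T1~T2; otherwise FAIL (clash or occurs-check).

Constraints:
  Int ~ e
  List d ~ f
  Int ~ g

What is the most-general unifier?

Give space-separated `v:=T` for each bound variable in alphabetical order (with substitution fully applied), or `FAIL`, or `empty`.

Answer: e:=Int f:=List d g:=Int

Derivation:
step 1: unify Int ~ e  [subst: {-} | 2 pending]
  bind e := Int
step 2: unify List d ~ f  [subst: {e:=Int} | 1 pending]
  bind f := List d
step 3: unify Int ~ g  [subst: {e:=Int, f:=List d} | 0 pending]
  bind g := Int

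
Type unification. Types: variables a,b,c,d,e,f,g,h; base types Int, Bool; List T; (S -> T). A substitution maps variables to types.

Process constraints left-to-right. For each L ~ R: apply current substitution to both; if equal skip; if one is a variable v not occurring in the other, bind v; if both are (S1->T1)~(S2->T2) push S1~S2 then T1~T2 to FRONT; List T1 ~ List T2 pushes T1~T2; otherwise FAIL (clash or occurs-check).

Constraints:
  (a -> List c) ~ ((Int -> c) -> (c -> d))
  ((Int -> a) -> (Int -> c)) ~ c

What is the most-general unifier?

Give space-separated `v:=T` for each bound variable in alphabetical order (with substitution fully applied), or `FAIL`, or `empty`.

Answer: FAIL

Derivation:
step 1: unify (a -> List c) ~ ((Int -> c) -> (c -> d))  [subst: {-} | 1 pending]
  -> decompose arrow: push a~(Int -> c), List c~(c -> d)
step 2: unify a ~ (Int -> c)  [subst: {-} | 2 pending]
  bind a := (Int -> c)
step 3: unify List c ~ (c -> d)  [subst: {a:=(Int -> c)} | 1 pending]
  clash: List c vs (c -> d)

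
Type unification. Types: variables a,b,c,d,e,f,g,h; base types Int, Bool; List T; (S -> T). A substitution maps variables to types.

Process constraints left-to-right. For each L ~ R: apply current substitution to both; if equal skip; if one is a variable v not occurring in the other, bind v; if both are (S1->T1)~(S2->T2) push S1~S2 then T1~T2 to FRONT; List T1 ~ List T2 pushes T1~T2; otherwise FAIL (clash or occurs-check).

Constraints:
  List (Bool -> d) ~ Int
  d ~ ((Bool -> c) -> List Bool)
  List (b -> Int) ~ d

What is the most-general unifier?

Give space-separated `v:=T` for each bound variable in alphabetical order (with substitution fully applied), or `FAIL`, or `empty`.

step 1: unify List (Bool -> d) ~ Int  [subst: {-} | 2 pending]
  clash: List (Bool -> d) vs Int

Answer: FAIL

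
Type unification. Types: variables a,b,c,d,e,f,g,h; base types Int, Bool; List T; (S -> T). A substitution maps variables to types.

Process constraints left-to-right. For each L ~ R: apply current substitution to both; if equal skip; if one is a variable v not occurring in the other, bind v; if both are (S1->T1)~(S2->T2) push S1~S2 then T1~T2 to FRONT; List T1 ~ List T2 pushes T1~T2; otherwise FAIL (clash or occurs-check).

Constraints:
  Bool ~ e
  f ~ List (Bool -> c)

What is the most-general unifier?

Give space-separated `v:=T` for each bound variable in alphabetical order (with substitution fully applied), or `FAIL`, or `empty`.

Answer: e:=Bool f:=List (Bool -> c)

Derivation:
step 1: unify Bool ~ e  [subst: {-} | 1 pending]
  bind e := Bool
step 2: unify f ~ List (Bool -> c)  [subst: {e:=Bool} | 0 pending]
  bind f := List (Bool -> c)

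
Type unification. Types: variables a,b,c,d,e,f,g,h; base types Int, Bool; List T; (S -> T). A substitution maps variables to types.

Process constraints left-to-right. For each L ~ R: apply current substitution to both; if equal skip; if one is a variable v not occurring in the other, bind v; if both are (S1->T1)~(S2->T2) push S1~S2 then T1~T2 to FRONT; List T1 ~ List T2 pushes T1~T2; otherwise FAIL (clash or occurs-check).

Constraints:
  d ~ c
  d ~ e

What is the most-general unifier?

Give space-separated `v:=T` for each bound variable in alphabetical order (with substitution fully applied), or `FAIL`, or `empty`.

step 1: unify d ~ c  [subst: {-} | 1 pending]
  bind d := c
step 2: unify c ~ e  [subst: {d:=c} | 0 pending]
  bind c := e

Answer: c:=e d:=e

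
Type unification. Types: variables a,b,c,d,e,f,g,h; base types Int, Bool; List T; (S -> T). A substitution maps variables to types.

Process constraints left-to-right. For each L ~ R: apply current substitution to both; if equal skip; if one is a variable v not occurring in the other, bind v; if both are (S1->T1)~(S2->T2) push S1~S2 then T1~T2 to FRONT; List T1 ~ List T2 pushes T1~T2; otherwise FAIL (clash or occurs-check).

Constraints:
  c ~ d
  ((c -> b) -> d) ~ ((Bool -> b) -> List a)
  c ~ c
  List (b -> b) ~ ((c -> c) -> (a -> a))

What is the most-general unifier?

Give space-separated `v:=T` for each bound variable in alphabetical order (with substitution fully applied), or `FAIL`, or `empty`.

step 1: unify c ~ d  [subst: {-} | 3 pending]
  bind c := d
step 2: unify ((d -> b) -> d) ~ ((Bool -> b) -> List a)  [subst: {c:=d} | 2 pending]
  -> decompose arrow: push (d -> b)~(Bool -> b), d~List a
step 3: unify (d -> b) ~ (Bool -> b)  [subst: {c:=d} | 3 pending]
  -> decompose arrow: push d~Bool, b~b
step 4: unify d ~ Bool  [subst: {c:=d} | 4 pending]
  bind d := Bool
step 5: unify b ~ b  [subst: {c:=d, d:=Bool} | 3 pending]
  -> identical, skip
step 6: unify Bool ~ List a  [subst: {c:=d, d:=Bool} | 2 pending]
  clash: Bool vs List a

Answer: FAIL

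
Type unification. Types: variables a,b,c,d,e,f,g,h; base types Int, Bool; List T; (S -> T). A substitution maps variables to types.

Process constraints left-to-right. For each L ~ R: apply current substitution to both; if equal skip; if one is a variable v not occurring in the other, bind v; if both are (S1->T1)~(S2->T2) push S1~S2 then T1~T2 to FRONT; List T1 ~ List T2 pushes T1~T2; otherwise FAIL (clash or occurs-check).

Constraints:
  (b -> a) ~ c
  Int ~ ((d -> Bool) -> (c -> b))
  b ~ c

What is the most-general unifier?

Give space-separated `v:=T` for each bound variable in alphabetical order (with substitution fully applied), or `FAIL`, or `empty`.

step 1: unify (b -> a) ~ c  [subst: {-} | 2 pending]
  bind c := (b -> a)
step 2: unify Int ~ ((d -> Bool) -> ((b -> a) -> b))  [subst: {c:=(b -> a)} | 1 pending]
  clash: Int vs ((d -> Bool) -> ((b -> a) -> b))

Answer: FAIL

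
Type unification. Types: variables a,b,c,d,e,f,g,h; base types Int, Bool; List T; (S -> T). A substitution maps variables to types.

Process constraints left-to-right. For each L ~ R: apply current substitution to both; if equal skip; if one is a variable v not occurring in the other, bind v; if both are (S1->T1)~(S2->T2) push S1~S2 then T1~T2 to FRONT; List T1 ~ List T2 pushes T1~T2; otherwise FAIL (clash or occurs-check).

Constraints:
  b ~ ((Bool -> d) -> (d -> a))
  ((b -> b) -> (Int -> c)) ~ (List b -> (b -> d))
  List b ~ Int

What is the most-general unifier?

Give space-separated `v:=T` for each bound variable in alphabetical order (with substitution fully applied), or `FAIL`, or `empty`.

Answer: FAIL

Derivation:
step 1: unify b ~ ((Bool -> d) -> (d -> a))  [subst: {-} | 2 pending]
  bind b := ((Bool -> d) -> (d -> a))
step 2: unify ((((Bool -> d) -> (d -> a)) -> ((Bool -> d) -> (d -> a))) -> (Int -> c)) ~ (List ((Bool -> d) -> (d -> a)) -> (((Bool -> d) -> (d -> a)) -> d))  [subst: {b:=((Bool -> d) -> (d -> a))} | 1 pending]
  -> decompose arrow: push (((Bool -> d) -> (d -> a)) -> ((Bool -> d) -> (d -> a)))~List ((Bool -> d) -> (d -> a)), (Int -> c)~(((Bool -> d) -> (d -> a)) -> d)
step 3: unify (((Bool -> d) -> (d -> a)) -> ((Bool -> d) -> (d -> a))) ~ List ((Bool -> d) -> (d -> a))  [subst: {b:=((Bool -> d) -> (d -> a))} | 2 pending]
  clash: (((Bool -> d) -> (d -> a)) -> ((Bool -> d) -> (d -> a))) vs List ((Bool -> d) -> (d -> a))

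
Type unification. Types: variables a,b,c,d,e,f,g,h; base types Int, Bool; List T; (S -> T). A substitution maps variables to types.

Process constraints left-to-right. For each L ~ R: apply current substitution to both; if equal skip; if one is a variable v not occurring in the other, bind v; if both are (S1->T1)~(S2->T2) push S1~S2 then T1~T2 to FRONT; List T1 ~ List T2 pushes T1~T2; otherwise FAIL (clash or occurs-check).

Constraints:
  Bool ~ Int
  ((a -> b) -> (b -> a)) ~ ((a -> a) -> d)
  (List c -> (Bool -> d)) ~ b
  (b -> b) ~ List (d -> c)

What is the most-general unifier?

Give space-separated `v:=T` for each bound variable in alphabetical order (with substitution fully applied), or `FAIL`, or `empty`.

Answer: FAIL

Derivation:
step 1: unify Bool ~ Int  [subst: {-} | 3 pending]
  clash: Bool vs Int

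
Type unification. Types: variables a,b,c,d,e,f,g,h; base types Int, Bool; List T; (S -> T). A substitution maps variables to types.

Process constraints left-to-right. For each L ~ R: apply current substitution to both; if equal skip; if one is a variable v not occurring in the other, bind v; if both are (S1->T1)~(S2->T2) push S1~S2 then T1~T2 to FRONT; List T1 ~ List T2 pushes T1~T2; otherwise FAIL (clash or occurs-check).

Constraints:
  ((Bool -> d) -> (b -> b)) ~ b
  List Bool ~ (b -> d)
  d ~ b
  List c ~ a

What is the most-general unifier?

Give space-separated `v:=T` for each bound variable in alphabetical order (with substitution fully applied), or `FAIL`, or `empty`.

step 1: unify ((Bool -> d) -> (b -> b)) ~ b  [subst: {-} | 3 pending]
  occurs-check fail

Answer: FAIL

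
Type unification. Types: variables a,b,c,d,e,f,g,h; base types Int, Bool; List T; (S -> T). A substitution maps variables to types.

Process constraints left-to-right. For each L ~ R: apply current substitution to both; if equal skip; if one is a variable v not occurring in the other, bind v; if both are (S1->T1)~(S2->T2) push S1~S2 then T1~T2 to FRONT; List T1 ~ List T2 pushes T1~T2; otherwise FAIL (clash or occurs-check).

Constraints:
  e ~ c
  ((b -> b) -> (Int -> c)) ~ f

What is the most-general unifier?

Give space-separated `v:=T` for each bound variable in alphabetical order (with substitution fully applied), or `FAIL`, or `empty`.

step 1: unify e ~ c  [subst: {-} | 1 pending]
  bind e := c
step 2: unify ((b -> b) -> (Int -> c)) ~ f  [subst: {e:=c} | 0 pending]
  bind f := ((b -> b) -> (Int -> c))

Answer: e:=c f:=((b -> b) -> (Int -> c))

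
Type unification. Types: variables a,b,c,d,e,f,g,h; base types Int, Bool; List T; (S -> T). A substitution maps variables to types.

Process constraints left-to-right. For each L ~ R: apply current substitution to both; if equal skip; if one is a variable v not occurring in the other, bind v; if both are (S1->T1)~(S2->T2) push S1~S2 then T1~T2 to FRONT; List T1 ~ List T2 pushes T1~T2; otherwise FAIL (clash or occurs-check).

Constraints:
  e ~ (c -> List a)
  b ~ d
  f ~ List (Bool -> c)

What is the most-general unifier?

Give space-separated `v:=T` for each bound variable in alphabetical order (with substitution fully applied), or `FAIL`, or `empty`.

Answer: b:=d e:=(c -> List a) f:=List (Bool -> c)

Derivation:
step 1: unify e ~ (c -> List a)  [subst: {-} | 2 pending]
  bind e := (c -> List a)
step 2: unify b ~ d  [subst: {e:=(c -> List a)} | 1 pending]
  bind b := d
step 3: unify f ~ List (Bool -> c)  [subst: {e:=(c -> List a), b:=d} | 0 pending]
  bind f := List (Bool -> c)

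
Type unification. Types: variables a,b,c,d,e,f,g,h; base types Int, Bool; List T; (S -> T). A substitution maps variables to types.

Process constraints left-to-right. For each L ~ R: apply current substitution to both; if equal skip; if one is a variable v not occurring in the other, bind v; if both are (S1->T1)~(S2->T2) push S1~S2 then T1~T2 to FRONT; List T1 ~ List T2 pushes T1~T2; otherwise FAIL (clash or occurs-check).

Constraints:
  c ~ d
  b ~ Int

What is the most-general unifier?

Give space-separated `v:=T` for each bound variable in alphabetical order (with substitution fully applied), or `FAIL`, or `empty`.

Answer: b:=Int c:=d

Derivation:
step 1: unify c ~ d  [subst: {-} | 1 pending]
  bind c := d
step 2: unify b ~ Int  [subst: {c:=d} | 0 pending]
  bind b := Int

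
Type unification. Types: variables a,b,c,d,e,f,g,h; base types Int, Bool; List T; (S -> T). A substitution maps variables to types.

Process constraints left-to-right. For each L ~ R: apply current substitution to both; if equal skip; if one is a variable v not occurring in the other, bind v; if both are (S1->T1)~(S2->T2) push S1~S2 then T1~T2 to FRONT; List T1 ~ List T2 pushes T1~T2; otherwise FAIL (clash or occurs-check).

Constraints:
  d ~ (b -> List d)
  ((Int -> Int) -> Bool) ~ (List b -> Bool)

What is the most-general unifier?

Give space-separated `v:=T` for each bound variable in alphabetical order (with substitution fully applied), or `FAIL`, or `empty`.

Answer: FAIL

Derivation:
step 1: unify d ~ (b -> List d)  [subst: {-} | 1 pending]
  occurs-check fail: d in (b -> List d)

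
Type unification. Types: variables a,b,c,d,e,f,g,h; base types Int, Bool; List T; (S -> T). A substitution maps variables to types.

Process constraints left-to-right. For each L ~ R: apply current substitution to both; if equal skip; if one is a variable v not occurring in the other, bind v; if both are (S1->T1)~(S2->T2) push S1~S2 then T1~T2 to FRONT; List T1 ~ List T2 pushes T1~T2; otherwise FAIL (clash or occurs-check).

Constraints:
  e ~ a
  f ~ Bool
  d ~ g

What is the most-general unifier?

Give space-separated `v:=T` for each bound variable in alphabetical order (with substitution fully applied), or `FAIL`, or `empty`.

step 1: unify e ~ a  [subst: {-} | 2 pending]
  bind e := a
step 2: unify f ~ Bool  [subst: {e:=a} | 1 pending]
  bind f := Bool
step 3: unify d ~ g  [subst: {e:=a, f:=Bool} | 0 pending]
  bind d := g

Answer: d:=g e:=a f:=Bool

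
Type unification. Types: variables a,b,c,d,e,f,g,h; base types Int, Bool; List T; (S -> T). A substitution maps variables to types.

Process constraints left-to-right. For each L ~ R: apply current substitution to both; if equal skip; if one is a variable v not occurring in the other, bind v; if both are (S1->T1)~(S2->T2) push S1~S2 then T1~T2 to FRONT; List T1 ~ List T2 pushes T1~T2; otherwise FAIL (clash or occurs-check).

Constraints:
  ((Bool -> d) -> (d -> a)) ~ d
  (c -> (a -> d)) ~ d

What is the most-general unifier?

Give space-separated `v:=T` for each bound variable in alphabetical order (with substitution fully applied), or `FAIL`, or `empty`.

step 1: unify ((Bool -> d) -> (d -> a)) ~ d  [subst: {-} | 1 pending]
  occurs-check fail

Answer: FAIL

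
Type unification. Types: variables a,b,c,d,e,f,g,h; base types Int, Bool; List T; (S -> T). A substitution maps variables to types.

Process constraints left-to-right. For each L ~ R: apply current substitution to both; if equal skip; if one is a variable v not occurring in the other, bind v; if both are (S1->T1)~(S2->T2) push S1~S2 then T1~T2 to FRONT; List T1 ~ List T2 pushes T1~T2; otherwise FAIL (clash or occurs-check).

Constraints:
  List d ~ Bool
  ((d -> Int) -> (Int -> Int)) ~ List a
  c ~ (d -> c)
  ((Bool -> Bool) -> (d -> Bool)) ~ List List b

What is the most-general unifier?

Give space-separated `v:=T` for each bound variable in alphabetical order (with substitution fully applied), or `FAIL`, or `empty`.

step 1: unify List d ~ Bool  [subst: {-} | 3 pending]
  clash: List d vs Bool

Answer: FAIL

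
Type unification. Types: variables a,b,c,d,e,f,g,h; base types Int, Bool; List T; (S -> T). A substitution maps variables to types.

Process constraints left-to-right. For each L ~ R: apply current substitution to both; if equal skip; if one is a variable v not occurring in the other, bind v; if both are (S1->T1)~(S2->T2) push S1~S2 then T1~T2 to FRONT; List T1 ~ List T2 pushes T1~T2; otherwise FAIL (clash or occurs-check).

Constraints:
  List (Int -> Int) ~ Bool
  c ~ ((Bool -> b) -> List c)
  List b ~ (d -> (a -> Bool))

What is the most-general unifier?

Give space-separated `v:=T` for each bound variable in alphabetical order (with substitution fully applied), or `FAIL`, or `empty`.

Answer: FAIL

Derivation:
step 1: unify List (Int -> Int) ~ Bool  [subst: {-} | 2 pending]
  clash: List (Int -> Int) vs Bool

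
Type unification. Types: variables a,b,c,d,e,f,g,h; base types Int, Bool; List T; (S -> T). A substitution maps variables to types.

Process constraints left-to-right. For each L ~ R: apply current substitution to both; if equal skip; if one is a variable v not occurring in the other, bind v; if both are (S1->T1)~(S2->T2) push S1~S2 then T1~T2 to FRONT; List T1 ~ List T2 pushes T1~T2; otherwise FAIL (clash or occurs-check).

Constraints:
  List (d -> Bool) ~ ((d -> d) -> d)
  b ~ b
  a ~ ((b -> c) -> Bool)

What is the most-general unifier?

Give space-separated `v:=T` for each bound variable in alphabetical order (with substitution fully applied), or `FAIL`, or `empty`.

step 1: unify List (d -> Bool) ~ ((d -> d) -> d)  [subst: {-} | 2 pending]
  clash: List (d -> Bool) vs ((d -> d) -> d)

Answer: FAIL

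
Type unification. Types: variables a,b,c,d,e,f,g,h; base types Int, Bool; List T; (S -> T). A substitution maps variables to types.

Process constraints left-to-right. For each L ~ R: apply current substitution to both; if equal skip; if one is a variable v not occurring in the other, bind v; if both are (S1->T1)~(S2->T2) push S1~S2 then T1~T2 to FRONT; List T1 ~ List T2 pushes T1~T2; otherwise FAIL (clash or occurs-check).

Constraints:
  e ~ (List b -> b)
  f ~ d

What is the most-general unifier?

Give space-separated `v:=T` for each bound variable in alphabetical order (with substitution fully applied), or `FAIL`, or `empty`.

Answer: e:=(List b -> b) f:=d

Derivation:
step 1: unify e ~ (List b -> b)  [subst: {-} | 1 pending]
  bind e := (List b -> b)
step 2: unify f ~ d  [subst: {e:=(List b -> b)} | 0 pending]
  bind f := d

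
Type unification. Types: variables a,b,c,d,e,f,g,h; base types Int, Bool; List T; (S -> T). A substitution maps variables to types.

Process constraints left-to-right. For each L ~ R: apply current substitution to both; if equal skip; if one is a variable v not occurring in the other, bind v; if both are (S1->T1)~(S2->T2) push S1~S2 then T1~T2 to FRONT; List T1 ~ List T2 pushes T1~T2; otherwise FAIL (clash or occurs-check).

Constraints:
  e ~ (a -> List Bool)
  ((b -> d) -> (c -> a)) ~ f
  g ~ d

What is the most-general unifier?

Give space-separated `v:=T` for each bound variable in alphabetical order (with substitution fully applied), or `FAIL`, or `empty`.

Answer: e:=(a -> List Bool) f:=((b -> d) -> (c -> a)) g:=d

Derivation:
step 1: unify e ~ (a -> List Bool)  [subst: {-} | 2 pending]
  bind e := (a -> List Bool)
step 2: unify ((b -> d) -> (c -> a)) ~ f  [subst: {e:=(a -> List Bool)} | 1 pending]
  bind f := ((b -> d) -> (c -> a))
step 3: unify g ~ d  [subst: {e:=(a -> List Bool), f:=((b -> d) -> (c -> a))} | 0 pending]
  bind g := d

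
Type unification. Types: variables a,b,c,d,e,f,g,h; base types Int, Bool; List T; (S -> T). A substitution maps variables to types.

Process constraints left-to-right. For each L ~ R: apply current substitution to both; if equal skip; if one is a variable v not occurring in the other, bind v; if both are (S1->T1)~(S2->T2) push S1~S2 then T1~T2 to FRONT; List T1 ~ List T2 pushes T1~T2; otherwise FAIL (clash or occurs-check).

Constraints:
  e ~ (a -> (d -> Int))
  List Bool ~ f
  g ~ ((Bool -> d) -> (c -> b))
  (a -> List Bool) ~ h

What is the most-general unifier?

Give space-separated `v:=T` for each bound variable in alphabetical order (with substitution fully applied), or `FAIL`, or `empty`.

Answer: e:=(a -> (d -> Int)) f:=List Bool g:=((Bool -> d) -> (c -> b)) h:=(a -> List Bool)

Derivation:
step 1: unify e ~ (a -> (d -> Int))  [subst: {-} | 3 pending]
  bind e := (a -> (d -> Int))
step 2: unify List Bool ~ f  [subst: {e:=(a -> (d -> Int))} | 2 pending]
  bind f := List Bool
step 3: unify g ~ ((Bool -> d) -> (c -> b))  [subst: {e:=(a -> (d -> Int)), f:=List Bool} | 1 pending]
  bind g := ((Bool -> d) -> (c -> b))
step 4: unify (a -> List Bool) ~ h  [subst: {e:=(a -> (d -> Int)), f:=List Bool, g:=((Bool -> d) -> (c -> b))} | 0 pending]
  bind h := (a -> List Bool)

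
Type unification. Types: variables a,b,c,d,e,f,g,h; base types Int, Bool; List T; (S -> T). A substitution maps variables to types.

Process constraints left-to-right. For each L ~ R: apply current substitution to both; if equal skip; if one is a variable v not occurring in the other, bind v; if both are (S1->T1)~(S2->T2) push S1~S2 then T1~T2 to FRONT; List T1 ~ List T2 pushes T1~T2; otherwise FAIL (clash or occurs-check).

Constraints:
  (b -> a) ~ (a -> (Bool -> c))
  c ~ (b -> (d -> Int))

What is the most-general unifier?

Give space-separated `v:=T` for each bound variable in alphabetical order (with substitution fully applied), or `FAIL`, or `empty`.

Answer: FAIL

Derivation:
step 1: unify (b -> a) ~ (a -> (Bool -> c))  [subst: {-} | 1 pending]
  -> decompose arrow: push b~a, a~(Bool -> c)
step 2: unify b ~ a  [subst: {-} | 2 pending]
  bind b := a
step 3: unify a ~ (Bool -> c)  [subst: {b:=a} | 1 pending]
  bind a := (Bool -> c)
step 4: unify c ~ ((Bool -> c) -> (d -> Int))  [subst: {b:=a, a:=(Bool -> c)} | 0 pending]
  occurs-check fail: c in ((Bool -> c) -> (d -> Int))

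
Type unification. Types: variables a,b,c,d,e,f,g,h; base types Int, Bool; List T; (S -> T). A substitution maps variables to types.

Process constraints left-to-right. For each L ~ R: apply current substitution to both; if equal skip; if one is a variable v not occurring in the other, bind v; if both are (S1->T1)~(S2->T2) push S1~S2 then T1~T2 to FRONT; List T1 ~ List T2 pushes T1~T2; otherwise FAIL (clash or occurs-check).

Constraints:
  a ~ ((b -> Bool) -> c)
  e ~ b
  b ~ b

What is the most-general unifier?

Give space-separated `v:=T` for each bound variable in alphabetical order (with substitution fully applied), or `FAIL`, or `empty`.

step 1: unify a ~ ((b -> Bool) -> c)  [subst: {-} | 2 pending]
  bind a := ((b -> Bool) -> c)
step 2: unify e ~ b  [subst: {a:=((b -> Bool) -> c)} | 1 pending]
  bind e := b
step 3: unify b ~ b  [subst: {a:=((b -> Bool) -> c), e:=b} | 0 pending]
  -> identical, skip

Answer: a:=((b -> Bool) -> c) e:=b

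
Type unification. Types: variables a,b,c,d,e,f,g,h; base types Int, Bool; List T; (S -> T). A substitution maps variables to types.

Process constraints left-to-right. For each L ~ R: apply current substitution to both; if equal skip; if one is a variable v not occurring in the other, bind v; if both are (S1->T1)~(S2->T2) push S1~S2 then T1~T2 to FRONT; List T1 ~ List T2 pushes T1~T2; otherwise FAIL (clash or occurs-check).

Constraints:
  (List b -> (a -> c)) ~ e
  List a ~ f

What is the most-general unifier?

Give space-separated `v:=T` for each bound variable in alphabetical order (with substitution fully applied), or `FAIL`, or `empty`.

Answer: e:=(List b -> (a -> c)) f:=List a

Derivation:
step 1: unify (List b -> (a -> c)) ~ e  [subst: {-} | 1 pending]
  bind e := (List b -> (a -> c))
step 2: unify List a ~ f  [subst: {e:=(List b -> (a -> c))} | 0 pending]
  bind f := List a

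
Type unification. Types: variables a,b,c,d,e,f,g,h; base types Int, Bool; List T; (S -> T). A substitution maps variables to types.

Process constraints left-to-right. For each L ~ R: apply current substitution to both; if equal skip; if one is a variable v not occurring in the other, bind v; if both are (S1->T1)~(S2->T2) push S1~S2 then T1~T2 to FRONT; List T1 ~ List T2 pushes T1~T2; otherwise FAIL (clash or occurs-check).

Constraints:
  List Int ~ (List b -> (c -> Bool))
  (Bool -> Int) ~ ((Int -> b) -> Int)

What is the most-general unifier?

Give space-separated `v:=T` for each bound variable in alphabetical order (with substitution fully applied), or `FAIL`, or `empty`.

Answer: FAIL

Derivation:
step 1: unify List Int ~ (List b -> (c -> Bool))  [subst: {-} | 1 pending]
  clash: List Int vs (List b -> (c -> Bool))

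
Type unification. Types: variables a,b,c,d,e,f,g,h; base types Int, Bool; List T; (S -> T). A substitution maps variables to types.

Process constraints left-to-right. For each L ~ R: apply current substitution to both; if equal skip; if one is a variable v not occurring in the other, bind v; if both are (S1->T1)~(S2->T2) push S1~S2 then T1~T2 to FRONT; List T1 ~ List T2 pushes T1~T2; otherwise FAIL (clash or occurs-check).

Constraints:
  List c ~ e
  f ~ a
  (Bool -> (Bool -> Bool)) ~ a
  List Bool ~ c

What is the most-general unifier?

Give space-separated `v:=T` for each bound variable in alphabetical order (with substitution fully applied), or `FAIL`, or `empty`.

Answer: a:=(Bool -> (Bool -> Bool)) c:=List Bool e:=List List Bool f:=(Bool -> (Bool -> Bool))

Derivation:
step 1: unify List c ~ e  [subst: {-} | 3 pending]
  bind e := List c
step 2: unify f ~ a  [subst: {e:=List c} | 2 pending]
  bind f := a
step 3: unify (Bool -> (Bool -> Bool)) ~ a  [subst: {e:=List c, f:=a} | 1 pending]
  bind a := (Bool -> (Bool -> Bool))
step 4: unify List Bool ~ c  [subst: {e:=List c, f:=a, a:=(Bool -> (Bool -> Bool))} | 0 pending]
  bind c := List Bool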